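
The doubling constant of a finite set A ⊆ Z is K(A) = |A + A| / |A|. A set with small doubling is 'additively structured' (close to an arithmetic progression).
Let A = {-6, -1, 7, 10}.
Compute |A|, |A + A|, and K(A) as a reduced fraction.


|A| = 4.
Compute A + A by enumerating all 16 pairs.
A + A = {-12, -7, -2, 1, 4, 6, 9, 14, 17, 20}, so |A + A| = 10.
K = |A + A| / |A| = 10/4 = 5/2 ≈ 2.5000.
Reference: AP of size 4 gives K = 7/4 ≈ 1.7500; a fully generic set of size 4 gives K ≈ 2.5000.

|A| = 4, |A + A| = 10, K = 10/4 = 5/2.


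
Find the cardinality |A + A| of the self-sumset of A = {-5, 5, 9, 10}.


A + A = {a + a' : a, a' ∈ A}; |A| = 4.
General bounds: 2|A| - 1 ≤ |A + A| ≤ |A|(|A|+1)/2, i.e. 7 ≤ |A + A| ≤ 10.
Lower bound 2|A|-1 is attained iff A is an arithmetic progression.
Enumerate sums a + a' for a ≤ a' (symmetric, so this suffices):
a = -5: -5+-5=-10, -5+5=0, -5+9=4, -5+10=5
a = 5: 5+5=10, 5+9=14, 5+10=15
a = 9: 9+9=18, 9+10=19
a = 10: 10+10=20
Distinct sums: {-10, 0, 4, 5, 10, 14, 15, 18, 19, 20}
|A + A| = 10

|A + A| = 10


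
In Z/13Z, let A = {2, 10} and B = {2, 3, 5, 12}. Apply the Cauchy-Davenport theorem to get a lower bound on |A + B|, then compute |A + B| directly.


Cauchy-Davenport: |A + B| ≥ min(p, |A| + |B| - 1) for A, B nonempty in Z/pZ.
|A| = 2, |B| = 4, p = 13.
CD lower bound = min(13, 2 + 4 - 1) = min(13, 5) = 5.
Compute A + B mod 13 directly:
a = 2: 2+2=4, 2+3=5, 2+5=7, 2+12=1
a = 10: 10+2=12, 10+3=0, 10+5=2, 10+12=9
A + B = {0, 1, 2, 4, 5, 7, 9, 12}, so |A + B| = 8.
Verify: 8 ≥ 5? Yes ✓.

CD lower bound = 5, actual |A + B| = 8.


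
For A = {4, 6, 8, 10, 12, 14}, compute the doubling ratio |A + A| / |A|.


|A| = 6.
Compute A + A by enumerating all 36 pairs.
A + A = {8, 10, 12, 14, 16, 18, 20, 22, 24, 26, 28}, so |A + A| = 11.
K = |A + A| / |A| = 11/6 (already in lowest terms) ≈ 1.8333.
Reference: AP of size 6 gives K = 11/6 ≈ 1.8333; a fully generic set of size 6 gives K ≈ 3.5000.

|A| = 6, |A + A| = 11, K = 11/6.


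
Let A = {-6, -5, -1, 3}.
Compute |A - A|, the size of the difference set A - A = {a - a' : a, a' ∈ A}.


A - A = {a - a' : a, a' ∈ A}; |A| = 4.
Bounds: 2|A|-1 ≤ |A - A| ≤ |A|² - |A| + 1, i.e. 7 ≤ |A - A| ≤ 13.
Note: 0 ∈ A - A always (from a - a). The set is symmetric: if d ∈ A - A then -d ∈ A - A.
Enumerate nonzero differences d = a - a' with a > a' (then include -d):
Positive differences: {1, 4, 5, 8, 9}
Full difference set: {0} ∪ (positive diffs) ∪ (negative diffs).
|A - A| = 1 + 2·5 = 11 (matches direct enumeration: 11).

|A - A| = 11


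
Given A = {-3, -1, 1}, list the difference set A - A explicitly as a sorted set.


A - A = {a - a' : a, a' ∈ A}.
Compute a - a' for each ordered pair (a, a'):
a = -3: -3--3=0, -3--1=-2, -3-1=-4
a = -1: -1--3=2, -1--1=0, -1-1=-2
a = 1: 1--3=4, 1--1=2, 1-1=0
Collecting distinct values (and noting 0 appears from a-a):
A - A = {-4, -2, 0, 2, 4}
|A - A| = 5

A - A = {-4, -2, 0, 2, 4}


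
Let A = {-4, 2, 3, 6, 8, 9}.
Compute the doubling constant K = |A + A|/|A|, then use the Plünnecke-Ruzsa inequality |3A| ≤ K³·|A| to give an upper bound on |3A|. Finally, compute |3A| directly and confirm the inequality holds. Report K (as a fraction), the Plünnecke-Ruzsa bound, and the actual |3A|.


|A| = 6.
Step 1: Compute A + A by enumerating all 36 pairs.
A + A = {-8, -2, -1, 2, 4, 5, 6, 8, 9, 10, 11, 12, 14, 15, 16, 17, 18}, so |A + A| = 17.
Step 2: Doubling constant K = |A + A|/|A| = 17/6 = 17/6 ≈ 2.8333.
Step 3: Plünnecke-Ruzsa gives |3A| ≤ K³·|A| = (2.8333)³ · 6 ≈ 136.4722.
Step 4: Compute 3A = A + A + A directly by enumerating all triples (a,b,c) ∈ A³; |3A| = 31.
Step 5: Check 31 ≤ 136.4722? Yes ✓.

K = 17/6, Plünnecke-Ruzsa bound K³|A| ≈ 136.4722, |3A| = 31, inequality holds.


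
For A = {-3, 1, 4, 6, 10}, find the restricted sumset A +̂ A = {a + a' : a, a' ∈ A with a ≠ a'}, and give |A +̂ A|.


Restricted sumset: A +̂ A = {a + a' : a ∈ A, a' ∈ A, a ≠ a'}.
Equivalently, take A + A and drop any sum 2a that is achievable ONLY as a + a for a ∈ A (i.e. sums representable only with equal summands).
Enumerate pairs (a, a') with a < a' (symmetric, so each unordered pair gives one sum; this covers all a ≠ a'):
  -3 + 1 = -2
  -3 + 4 = 1
  -3 + 6 = 3
  -3 + 10 = 7
  1 + 4 = 5
  1 + 6 = 7
  1 + 10 = 11
  4 + 6 = 10
  4 + 10 = 14
  6 + 10 = 16
Collected distinct sums: {-2, 1, 3, 5, 7, 10, 11, 14, 16}
|A +̂ A| = 9
(Reference bound: |A +̂ A| ≥ 2|A| - 3 for |A| ≥ 2, with |A| = 5 giving ≥ 7.)

|A +̂ A| = 9


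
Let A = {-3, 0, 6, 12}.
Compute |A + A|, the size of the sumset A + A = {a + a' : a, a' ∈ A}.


A + A = {a + a' : a, a' ∈ A}; |A| = 4.
General bounds: 2|A| - 1 ≤ |A + A| ≤ |A|(|A|+1)/2, i.e. 7 ≤ |A + A| ≤ 10.
Lower bound 2|A|-1 is attained iff A is an arithmetic progression.
Enumerate sums a + a' for a ≤ a' (symmetric, so this suffices):
a = -3: -3+-3=-6, -3+0=-3, -3+6=3, -3+12=9
a = 0: 0+0=0, 0+6=6, 0+12=12
a = 6: 6+6=12, 6+12=18
a = 12: 12+12=24
Distinct sums: {-6, -3, 0, 3, 6, 9, 12, 18, 24}
|A + A| = 9

|A + A| = 9


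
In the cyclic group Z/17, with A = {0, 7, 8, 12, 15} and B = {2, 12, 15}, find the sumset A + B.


Work in Z/17Z: reduce every sum a + b modulo 17.
Enumerate all 15 pairs:
a = 0: 0+2=2, 0+12=12, 0+15=15
a = 7: 7+2=9, 7+12=2, 7+15=5
a = 8: 8+2=10, 8+12=3, 8+15=6
a = 12: 12+2=14, 12+12=7, 12+15=10
a = 15: 15+2=0, 15+12=10, 15+15=13
Distinct residues collected: {0, 2, 3, 5, 6, 7, 9, 10, 12, 13, 14, 15}
|A + B| = 12 (out of 17 total residues).

A + B = {0, 2, 3, 5, 6, 7, 9, 10, 12, 13, 14, 15}


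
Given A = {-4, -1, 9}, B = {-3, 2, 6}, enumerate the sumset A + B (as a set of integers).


A + B = {a + b : a ∈ A, b ∈ B}.
Enumerate all |A|·|B| = 3·3 = 9 pairs (a, b) and collect distinct sums.
a = -4: -4+-3=-7, -4+2=-2, -4+6=2
a = -1: -1+-3=-4, -1+2=1, -1+6=5
a = 9: 9+-3=6, 9+2=11, 9+6=15
Collecting distinct sums: A + B = {-7, -4, -2, 1, 2, 5, 6, 11, 15}
|A + B| = 9

A + B = {-7, -4, -2, 1, 2, 5, 6, 11, 15}


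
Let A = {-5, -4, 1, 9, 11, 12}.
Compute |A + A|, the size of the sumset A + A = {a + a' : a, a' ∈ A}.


A + A = {a + a' : a, a' ∈ A}; |A| = 6.
General bounds: 2|A| - 1 ≤ |A + A| ≤ |A|(|A|+1)/2, i.e. 11 ≤ |A + A| ≤ 21.
Lower bound 2|A|-1 is attained iff A is an arithmetic progression.
Enumerate sums a + a' for a ≤ a' (symmetric, so this suffices):
a = -5: -5+-5=-10, -5+-4=-9, -5+1=-4, -5+9=4, -5+11=6, -5+12=7
a = -4: -4+-4=-8, -4+1=-3, -4+9=5, -4+11=7, -4+12=8
a = 1: 1+1=2, 1+9=10, 1+11=12, 1+12=13
a = 9: 9+9=18, 9+11=20, 9+12=21
a = 11: 11+11=22, 11+12=23
a = 12: 12+12=24
Distinct sums: {-10, -9, -8, -4, -3, 2, 4, 5, 6, 7, 8, 10, 12, 13, 18, 20, 21, 22, 23, 24}
|A + A| = 20

|A + A| = 20


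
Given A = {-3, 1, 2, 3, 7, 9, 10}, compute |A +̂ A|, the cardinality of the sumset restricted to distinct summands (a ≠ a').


Restricted sumset: A +̂ A = {a + a' : a ∈ A, a' ∈ A, a ≠ a'}.
Equivalently, take A + A and drop any sum 2a that is achievable ONLY as a + a for a ∈ A (i.e. sums representable only with equal summands).
Enumerate pairs (a, a') with a < a' (symmetric, so each unordered pair gives one sum; this covers all a ≠ a'):
  -3 + 1 = -2
  -3 + 2 = -1
  -3 + 3 = 0
  -3 + 7 = 4
  -3 + 9 = 6
  -3 + 10 = 7
  1 + 2 = 3
  1 + 3 = 4
  1 + 7 = 8
  1 + 9 = 10
  1 + 10 = 11
  2 + 3 = 5
  2 + 7 = 9
  2 + 9 = 11
  2 + 10 = 12
  3 + 7 = 10
  3 + 9 = 12
  3 + 10 = 13
  7 + 9 = 16
  7 + 10 = 17
  9 + 10 = 19
Collected distinct sums: {-2, -1, 0, 3, 4, 5, 6, 7, 8, 9, 10, 11, 12, 13, 16, 17, 19}
|A +̂ A| = 17
(Reference bound: |A +̂ A| ≥ 2|A| - 3 for |A| ≥ 2, with |A| = 7 giving ≥ 11.)

|A +̂ A| = 17


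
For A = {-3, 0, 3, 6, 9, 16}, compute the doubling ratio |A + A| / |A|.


|A| = 6.
Compute A + A by enumerating all 36 pairs.
A + A = {-6, -3, 0, 3, 6, 9, 12, 13, 15, 16, 18, 19, 22, 25, 32}, so |A + A| = 15.
K = |A + A| / |A| = 15/6 = 5/2 ≈ 2.5000.
Reference: AP of size 6 gives K = 11/6 ≈ 1.8333; a fully generic set of size 6 gives K ≈ 3.5000.

|A| = 6, |A + A| = 15, K = 15/6 = 5/2.


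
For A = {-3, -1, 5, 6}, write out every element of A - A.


A - A = {a - a' : a, a' ∈ A}.
Compute a - a' for each ordered pair (a, a'):
a = -3: -3--3=0, -3--1=-2, -3-5=-8, -3-6=-9
a = -1: -1--3=2, -1--1=0, -1-5=-6, -1-6=-7
a = 5: 5--3=8, 5--1=6, 5-5=0, 5-6=-1
a = 6: 6--3=9, 6--1=7, 6-5=1, 6-6=0
Collecting distinct values (and noting 0 appears from a-a):
A - A = {-9, -8, -7, -6, -2, -1, 0, 1, 2, 6, 7, 8, 9}
|A - A| = 13

A - A = {-9, -8, -7, -6, -2, -1, 0, 1, 2, 6, 7, 8, 9}


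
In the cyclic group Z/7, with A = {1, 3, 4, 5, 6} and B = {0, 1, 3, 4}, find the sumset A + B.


Work in Z/7Z: reduce every sum a + b modulo 7.
Enumerate all 20 pairs:
a = 1: 1+0=1, 1+1=2, 1+3=4, 1+4=5
a = 3: 3+0=3, 3+1=4, 3+3=6, 3+4=0
a = 4: 4+0=4, 4+1=5, 4+3=0, 4+4=1
a = 5: 5+0=5, 5+1=6, 5+3=1, 5+4=2
a = 6: 6+0=6, 6+1=0, 6+3=2, 6+4=3
Distinct residues collected: {0, 1, 2, 3, 4, 5, 6}
|A + B| = 7 (out of 7 total residues).

A + B = {0, 1, 2, 3, 4, 5, 6}


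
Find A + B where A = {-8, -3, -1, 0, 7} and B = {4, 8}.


A + B = {a + b : a ∈ A, b ∈ B}.
Enumerate all |A|·|B| = 5·2 = 10 pairs (a, b) and collect distinct sums.
a = -8: -8+4=-4, -8+8=0
a = -3: -3+4=1, -3+8=5
a = -1: -1+4=3, -1+8=7
a = 0: 0+4=4, 0+8=8
a = 7: 7+4=11, 7+8=15
Collecting distinct sums: A + B = {-4, 0, 1, 3, 4, 5, 7, 8, 11, 15}
|A + B| = 10

A + B = {-4, 0, 1, 3, 4, 5, 7, 8, 11, 15}


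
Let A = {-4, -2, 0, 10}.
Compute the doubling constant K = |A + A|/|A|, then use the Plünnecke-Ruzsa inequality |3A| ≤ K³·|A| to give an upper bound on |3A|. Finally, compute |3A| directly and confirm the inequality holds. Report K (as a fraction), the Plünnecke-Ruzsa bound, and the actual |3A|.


|A| = 4.
Step 1: Compute A + A by enumerating all 16 pairs.
A + A = {-8, -6, -4, -2, 0, 6, 8, 10, 20}, so |A + A| = 9.
Step 2: Doubling constant K = |A + A|/|A| = 9/4 = 9/4 ≈ 2.2500.
Step 3: Plünnecke-Ruzsa gives |3A| ≤ K³·|A| = (2.2500)³ · 4 ≈ 45.5625.
Step 4: Compute 3A = A + A + A directly by enumerating all triples (a,b,c) ∈ A³; |3A| = 16.
Step 5: Check 16 ≤ 45.5625? Yes ✓.

K = 9/4, Plünnecke-Ruzsa bound K³|A| ≈ 45.5625, |3A| = 16, inequality holds.


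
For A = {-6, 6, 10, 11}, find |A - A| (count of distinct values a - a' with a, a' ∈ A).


A - A = {a - a' : a, a' ∈ A}; |A| = 4.
Bounds: 2|A|-1 ≤ |A - A| ≤ |A|² - |A| + 1, i.e. 7 ≤ |A - A| ≤ 13.
Note: 0 ∈ A - A always (from a - a). The set is symmetric: if d ∈ A - A then -d ∈ A - A.
Enumerate nonzero differences d = a - a' with a > a' (then include -d):
Positive differences: {1, 4, 5, 12, 16, 17}
Full difference set: {0} ∪ (positive diffs) ∪ (negative diffs).
|A - A| = 1 + 2·6 = 13 (matches direct enumeration: 13).

|A - A| = 13


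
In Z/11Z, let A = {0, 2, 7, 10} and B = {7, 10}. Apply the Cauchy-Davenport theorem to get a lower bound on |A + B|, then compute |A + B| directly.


Cauchy-Davenport: |A + B| ≥ min(p, |A| + |B| - 1) for A, B nonempty in Z/pZ.
|A| = 4, |B| = 2, p = 11.
CD lower bound = min(11, 4 + 2 - 1) = min(11, 5) = 5.
Compute A + B mod 11 directly:
a = 0: 0+7=7, 0+10=10
a = 2: 2+7=9, 2+10=1
a = 7: 7+7=3, 7+10=6
a = 10: 10+7=6, 10+10=9
A + B = {1, 3, 6, 7, 9, 10}, so |A + B| = 6.
Verify: 6 ≥ 5? Yes ✓.

CD lower bound = 5, actual |A + B| = 6.


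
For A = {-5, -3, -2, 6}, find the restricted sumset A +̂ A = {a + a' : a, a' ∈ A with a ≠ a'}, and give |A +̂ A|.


Restricted sumset: A +̂ A = {a + a' : a ∈ A, a' ∈ A, a ≠ a'}.
Equivalently, take A + A and drop any sum 2a that is achievable ONLY as a + a for a ∈ A (i.e. sums representable only with equal summands).
Enumerate pairs (a, a') with a < a' (symmetric, so each unordered pair gives one sum; this covers all a ≠ a'):
  -5 + -3 = -8
  -5 + -2 = -7
  -5 + 6 = 1
  -3 + -2 = -5
  -3 + 6 = 3
  -2 + 6 = 4
Collected distinct sums: {-8, -7, -5, 1, 3, 4}
|A +̂ A| = 6
(Reference bound: |A +̂ A| ≥ 2|A| - 3 for |A| ≥ 2, with |A| = 4 giving ≥ 5.)

|A +̂ A| = 6


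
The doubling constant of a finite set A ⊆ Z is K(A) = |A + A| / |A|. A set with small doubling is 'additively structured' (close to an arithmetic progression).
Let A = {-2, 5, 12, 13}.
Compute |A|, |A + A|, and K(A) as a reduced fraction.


|A| = 4.
Compute A + A by enumerating all 16 pairs.
A + A = {-4, 3, 10, 11, 17, 18, 24, 25, 26}, so |A + A| = 9.
K = |A + A| / |A| = 9/4 (already in lowest terms) ≈ 2.2500.
Reference: AP of size 4 gives K = 7/4 ≈ 1.7500; a fully generic set of size 4 gives K ≈ 2.5000.

|A| = 4, |A + A| = 9, K = 9/4.


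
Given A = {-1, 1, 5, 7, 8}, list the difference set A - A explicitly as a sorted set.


A - A = {a - a' : a, a' ∈ A}.
Compute a - a' for each ordered pair (a, a'):
a = -1: -1--1=0, -1-1=-2, -1-5=-6, -1-7=-8, -1-8=-9
a = 1: 1--1=2, 1-1=0, 1-5=-4, 1-7=-6, 1-8=-7
a = 5: 5--1=6, 5-1=4, 5-5=0, 5-7=-2, 5-8=-3
a = 7: 7--1=8, 7-1=6, 7-5=2, 7-7=0, 7-8=-1
a = 8: 8--1=9, 8-1=7, 8-5=3, 8-7=1, 8-8=0
Collecting distinct values (and noting 0 appears from a-a):
A - A = {-9, -8, -7, -6, -4, -3, -2, -1, 0, 1, 2, 3, 4, 6, 7, 8, 9}
|A - A| = 17

A - A = {-9, -8, -7, -6, -4, -3, -2, -1, 0, 1, 2, 3, 4, 6, 7, 8, 9}


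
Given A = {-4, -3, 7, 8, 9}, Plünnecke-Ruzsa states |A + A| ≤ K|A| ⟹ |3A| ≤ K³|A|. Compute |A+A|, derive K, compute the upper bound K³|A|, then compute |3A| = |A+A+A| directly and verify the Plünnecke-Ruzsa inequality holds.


|A| = 5.
Step 1: Compute A + A by enumerating all 25 pairs.
A + A = {-8, -7, -6, 3, 4, 5, 6, 14, 15, 16, 17, 18}, so |A + A| = 12.
Step 2: Doubling constant K = |A + A|/|A| = 12/5 = 12/5 ≈ 2.4000.
Step 3: Plünnecke-Ruzsa gives |3A| ≤ K³·|A| = (2.4000)³ · 5 ≈ 69.1200.
Step 4: Compute 3A = A + A + A directly by enumerating all triples (a,b,c) ∈ A³; |3A| = 22.
Step 5: Check 22 ≤ 69.1200? Yes ✓.

K = 12/5, Plünnecke-Ruzsa bound K³|A| ≈ 69.1200, |3A| = 22, inequality holds.


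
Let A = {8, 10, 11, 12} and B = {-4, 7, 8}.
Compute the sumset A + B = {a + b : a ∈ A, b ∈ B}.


A + B = {a + b : a ∈ A, b ∈ B}.
Enumerate all |A|·|B| = 4·3 = 12 pairs (a, b) and collect distinct sums.
a = 8: 8+-4=4, 8+7=15, 8+8=16
a = 10: 10+-4=6, 10+7=17, 10+8=18
a = 11: 11+-4=7, 11+7=18, 11+8=19
a = 12: 12+-4=8, 12+7=19, 12+8=20
Collecting distinct sums: A + B = {4, 6, 7, 8, 15, 16, 17, 18, 19, 20}
|A + B| = 10

A + B = {4, 6, 7, 8, 15, 16, 17, 18, 19, 20}


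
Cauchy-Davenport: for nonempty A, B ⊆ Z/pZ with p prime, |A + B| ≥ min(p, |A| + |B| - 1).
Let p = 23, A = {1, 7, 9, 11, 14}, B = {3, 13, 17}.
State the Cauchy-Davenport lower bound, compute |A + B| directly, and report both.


Cauchy-Davenport: |A + B| ≥ min(p, |A| + |B| - 1) for A, B nonempty in Z/pZ.
|A| = 5, |B| = 3, p = 23.
CD lower bound = min(23, 5 + 3 - 1) = min(23, 7) = 7.
Compute A + B mod 23 directly:
a = 1: 1+3=4, 1+13=14, 1+17=18
a = 7: 7+3=10, 7+13=20, 7+17=1
a = 9: 9+3=12, 9+13=22, 9+17=3
a = 11: 11+3=14, 11+13=1, 11+17=5
a = 14: 14+3=17, 14+13=4, 14+17=8
A + B = {1, 3, 4, 5, 8, 10, 12, 14, 17, 18, 20, 22}, so |A + B| = 12.
Verify: 12 ≥ 7? Yes ✓.

CD lower bound = 7, actual |A + B| = 12.


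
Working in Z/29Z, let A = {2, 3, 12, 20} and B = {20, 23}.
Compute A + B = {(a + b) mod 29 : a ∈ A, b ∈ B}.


Work in Z/29Z: reduce every sum a + b modulo 29.
Enumerate all 8 pairs:
a = 2: 2+20=22, 2+23=25
a = 3: 3+20=23, 3+23=26
a = 12: 12+20=3, 12+23=6
a = 20: 20+20=11, 20+23=14
Distinct residues collected: {3, 6, 11, 14, 22, 23, 25, 26}
|A + B| = 8 (out of 29 total residues).

A + B = {3, 6, 11, 14, 22, 23, 25, 26}


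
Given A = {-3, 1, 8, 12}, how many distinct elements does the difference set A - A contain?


A - A = {a - a' : a, a' ∈ A}; |A| = 4.
Bounds: 2|A|-1 ≤ |A - A| ≤ |A|² - |A| + 1, i.e. 7 ≤ |A - A| ≤ 13.
Note: 0 ∈ A - A always (from a - a). The set is symmetric: if d ∈ A - A then -d ∈ A - A.
Enumerate nonzero differences d = a - a' with a > a' (then include -d):
Positive differences: {4, 7, 11, 15}
Full difference set: {0} ∪ (positive diffs) ∪ (negative diffs).
|A - A| = 1 + 2·4 = 9 (matches direct enumeration: 9).

|A - A| = 9


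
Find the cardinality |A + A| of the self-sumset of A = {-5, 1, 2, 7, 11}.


A + A = {a + a' : a, a' ∈ A}; |A| = 5.
General bounds: 2|A| - 1 ≤ |A + A| ≤ |A|(|A|+1)/2, i.e. 9 ≤ |A + A| ≤ 15.
Lower bound 2|A|-1 is attained iff A is an arithmetic progression.
Enumerate sums a + a' for a ≤ a' (symmetric, so this suffices):
a = -5: -5+-5=-10, -5+1=-4, -5+2=-3, -5+7=2, -5+11=6
a = 1: 1+1=2, 1+2=3, 1+7=8, 1+11=12
a = 2: 2+2=4, 2+7=9, 2+11=13
a = 7: 7+7=14, 7+11=18
a = 11: 11+11=22
Distinct sums: {-10, -4, -3, 2, 3, 4, 6, 8, 9, 12, 13, 14, 18, 22}
|A + A| = 14

|A + A| = 14


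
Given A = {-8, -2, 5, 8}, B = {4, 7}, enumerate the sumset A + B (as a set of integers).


A + B = {a + b : a ∈ A, b ∈ B}.
Enumerate all |A|·|B| = 4·2 = 8 pairs (a, b) and collect distinct sums.
a = -8: -8+4=-4, -8+7=-1
a = -2: -2+4=2, -2+7=5
a = 5: 5+4=9, 5+7=12
a = 8: 8+4=12, 8+7=15
Collecting distinct sums: A + B = {-4, -1, 2, 5, 9, 12, 15}
|A + B| = 7

A + B = {-4, -1, 2, 5, 9, 12, 15}


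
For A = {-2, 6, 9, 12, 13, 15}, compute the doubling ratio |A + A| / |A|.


|A| = 6.
Compute A + A by enumerating all 36 pairs.
A + A = {-4, 4, 7, 10, 11, 12, 13, 15, 18, 19, 21, 22, 24, 25, 26, 27, 28, 30}, so |A + A| = 18.
K = |A + A| / |A| = 18/6 = 3/1 ≈ 3.0000.
Reference: AP of size 6 gives K = 11/6 ≈ 1.8333; a fully generic set of size 6 gives K ≈ 3.5000.

|A| = 6, |A + A| = 18, K = 18/6 = 3/1.


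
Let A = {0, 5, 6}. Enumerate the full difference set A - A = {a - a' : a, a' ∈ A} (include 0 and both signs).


A - A = {a - a' : a, a' ∈ A}.
Compute a - a' for each ordered pair (a, a'):
a = 0: 0-0=0, 0-5=-5, 0-6=-6
a = 5: 5-0=5, 5-5=0, 5-6=-1
a = 6: 6-0=6, 6-5=1, 6-6=0
Collecting distinct values (and noting 0 appears from a-a):
A - A = {-6, -5, -1, 0, 1, 5, 6}
|A - A| = 7

A - A = {-6, -5, -1, 0, 1, 5, 6}


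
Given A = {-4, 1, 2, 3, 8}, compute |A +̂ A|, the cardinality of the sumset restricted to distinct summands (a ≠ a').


Restricted sumset: A +̂ A = {a + a' : a ∈ A, a' ∈ A, a ≠ a'}.
Equivalently, take A + A and drop any sum 2a that is achievable ONLY as a + a for a ∈ A (i.e. sums representable only with equal summands).
Enumerate pairs (a, a') with a < a' (symmetric, so each unordered pair gives one sum; this covers all a ≠ a'):
  -4 + 1 = -3
  -4 + 2 = -2
  -4 + 3 = -1
  -4 + 8 = 4
  1 + 2 = 3
  1 + 3 = 4
  1 + 8 = 9
  2 + 3 = 5
  2 + 8 = 10
  3 + 8 = 11
Collected distinct sums: {-3, -2, -1, 3, 4, 5, 9, 10, 11}
|A +̂ A| = 9
(Reference bound: |A +̂ A| ≥ 2|A| - 3 for |A| ≥ 2, with |A| = 5 giving ≥ 7.)

|A +̂ A| = 9


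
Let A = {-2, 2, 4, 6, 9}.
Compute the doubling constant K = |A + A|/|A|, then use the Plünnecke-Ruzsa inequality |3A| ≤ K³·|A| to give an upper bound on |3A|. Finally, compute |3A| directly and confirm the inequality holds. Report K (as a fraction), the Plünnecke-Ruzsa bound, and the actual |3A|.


|A| = 5.
Step 1: Compute A + A by enumerating all 25 pairs.
A + A = {-4, 0, 2, 4, 6, 7, 8, 10, 11, 12, 13, 15, 18}, so |A + A| = 13.
Step 2: Doubling constant K = |A + A|/|A| = 13/5 = 13/5 ≈ 2.6000.
Step 3: Plünnecke-Ruzsa gives |3A| ≤ K³·|A| = (2.6000)³ · 5 ≈ 87.8800.
Step 4: Compute 3A = A + A + A directly by enumerating all triples (a,b,c) ∈ A³; |3A| = 24.
Step 5: Check 24 ≤ 87.8800? Yes ✓.

K = 13/5, Plünnecke-Ruzsa bound K³|A| ≈ 87.8800, |3A| = 24, inequality holds.


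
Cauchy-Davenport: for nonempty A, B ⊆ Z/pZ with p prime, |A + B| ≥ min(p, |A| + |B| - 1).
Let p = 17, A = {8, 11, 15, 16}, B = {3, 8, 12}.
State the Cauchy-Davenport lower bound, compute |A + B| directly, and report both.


Cauchy-Davenport: |A + B| ≥ min(p, |A| + |B| - 1) for A, B nonempty in Z/pZ.
|A| = 4, |B| = 3, p = 17.
CD lower bound = min(17, 4 + 3 - 1) = min(17, 6) = 6.
Compute A + B mod 17 directly:
a = 8: 8+3=11, 8+8=16, 8+12=3
a = 11: 11+3=14, 11+8=2, 11+12=6
a = 15: 15+3=1, 15+8=6, 15+12=10
a = 16: 16+3=2, 16+8=7, 16+12=11
A + B = {1, 2, 3, 6, 7, 10, 11, 14, 16}, so |A + B| = 9.
Verify: 9 ≥ 6? Yes ✓.

CD lower bound = 6, actual |A + B| = 9.


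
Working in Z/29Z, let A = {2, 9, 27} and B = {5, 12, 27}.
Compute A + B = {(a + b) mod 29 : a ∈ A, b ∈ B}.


Work in Z/29Z: reduce every sum a + b modulo 29.
Enumerate all 9 pairs:
a = 2: 2+5=7, 2+12=14, 2+27=0
a = 9: 9+5=14, 9+12=21, 9+27=7
a = 27: 27+5=3, 27+12=10, 27+27=25
Distinct residues collected: {0, 3, 7, 10, 14, 21, 25}
|A + B| = 7 (out of 29 total residues).

A + B = {0, 3, 7, 10, 14, 21, 25}


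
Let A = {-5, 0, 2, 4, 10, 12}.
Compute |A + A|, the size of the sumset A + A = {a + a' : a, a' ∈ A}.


A + A = {a + a' : a, a' ∈ A}; |A| = 6.
General bounds: 2|A| - 1 ≤ |A + A| ≤ |A|(|A|+1)/2, i.e. 11 ≤ |A + A| ≤ 21.
Lower bound 2|A|-1 is attained iff A is an arithmetic progression.
Enumerate sums a + a' for a ≤ a' (symmetric, so this suffices):
a = -5: -5+-5=-10, -5+0=-5, -5+2=-3, -5+4=-1, -5+10=5, -5+12=7
a = 0: 0+0=0, 0+2=2, 0+4=4, 0+10=10, 0+12=12
a = 2: 2+2=4, 2+4=6, 2+10=12, 2+12=14
a = 4: 4+4=8, 4+10=14, 4+12=16
a = 10: 10+10=20, 10+12=22
a = 12: 12+12=24
Distinct sums: {-10, -5, -3, -1, 0, 2, 4, 5, 6, 7, 8, 10, 12, 14, 16, 20, 22, 24}
|A + A| = 18

|A + A| = 18


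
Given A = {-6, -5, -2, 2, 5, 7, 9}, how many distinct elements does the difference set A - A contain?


A - A = {a - a' : a, a' ∈ A}; |A| = 7.
Bounds: 2|A|-1 ≤ |A - A| ≤ |A|² - |A| + 1, i.e. 13 ≤ |A - A| ≤ 43.
Note: 0 ∈ A - A always (from a - a). The set is symmetric: if d ∈ A - A then -d ∈ A - A.
Enumerate nonzero differences d = a - a' with a > a' (then include -d):
Positive differences: {1, 2, 3, 4, 5, 7, 8, 9, 10, 11, 12, 13, 14, 15}
Full difference set: {0} ∪ (positive diffs) ∪ (negative diffs).
|A - A| = 1 + 2·14 = 29 (matches direct enumeration: 29).

|A - A| = 29


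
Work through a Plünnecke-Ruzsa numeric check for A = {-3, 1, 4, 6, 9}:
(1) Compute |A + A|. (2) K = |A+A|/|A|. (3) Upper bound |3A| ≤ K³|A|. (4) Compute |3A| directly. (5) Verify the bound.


|A| = 5.
Step 1: Compute A + A by enumerating all 25 pairs.
A + A = {-6, -2, 1, 2, 3, 5, 6, 7, 8, 10, 12, 13, 15, 18}, so |A + A| = 14.
Step 2: Doubling constant K = |A + A|/|A| = 14/5 = 14/5 ≈ 2.8000.
Step 3: Plünnecke-Ruzsa gives |3A| ≤ K³·|A| = (2.8000)³ · 5 ≈ 109.7600.
Step 4: Compute 3A = A + A + A directly by enumerating all triples (a,b,c) ∈ A³; |3A| = 27.
Step 5: Check 27 ≤ 109.7600? Yes ✓.

K = 14/5, Plünnecke-Ruzsa bound K³|A| ≈ 109.7600, |3A| = 27, inequality holds.


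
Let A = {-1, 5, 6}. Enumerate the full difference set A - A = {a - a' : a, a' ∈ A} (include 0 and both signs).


A - A = {a - a' : a, a' ∈ A}.
Compute a - a' for each ordered pair (a, a'):
a = -1: -1--1=0, -1-5=-6, -1-6=-7
a = 5: 5--1=6, 5-5=0, 5-6=-1
a = 6: 6--1=7, 6-5=1, 6-6=0
Collecting distinct values (and noting 0 appears from a-a):
A - A = {-7, -6, -1, 0, 1, 6, 7}
|A - A| = 7

A - A = {-7, -6, -1, 0, 1, 6, 7}


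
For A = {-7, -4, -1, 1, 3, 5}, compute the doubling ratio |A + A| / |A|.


|A| = 6.
Compute A + A by enumerating all 36 pairs.
A + A = {-14, -11, -8, -6, -5, -4, -3, -2, -1, 0, 1, 2, 4, 6, 8, 10}, so |A + A| = 16.
K = |A + A| / |A| = 16/6 = 8/3 ≈ 2.6667.
Reference: AP of size 6 gives K = 11/6 ≈ 1.8333; a fully generic set of size 6 gives K ≈ 3.5000.

|A| = 6, |A + A| = 16, K = 16/6 = 8/3.


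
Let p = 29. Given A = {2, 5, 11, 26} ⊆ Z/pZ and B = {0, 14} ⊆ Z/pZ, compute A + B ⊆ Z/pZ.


Work in Z/29Z: reduce every sum a + b modulo 29.
Enumerate all 8 pairs:
a = 2: 2+0=2, 2+14=16
a = 5: 5+0=5, 5+14=19
a = 11: 11+0=11, 11+14=25
a = 26: 26+0=26, 26+14=11
Distinct residues collected: {2, 5, 11, 16, 19, 25, 26}
|A + B| = 7 (out of 29 total residues).

A + B = {2, 5, 11, 16, 19, 25, 26}


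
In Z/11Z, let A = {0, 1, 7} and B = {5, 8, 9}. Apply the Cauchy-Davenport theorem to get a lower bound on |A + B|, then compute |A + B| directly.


Cauchy-Davenport: |A + B| ≥ min(p, |A| + |B| - 1) for A, B nonempty in Z/pZ.
|A| = 3, |B| = 3, p = 11.
CD lower bound = min(11, 3 + 3 - 1) = min(11, 5) = 5.
Compute A + B mod 11 directly:
a = 0: 0+5=5, 0+8=8, 0+9=9
a = 1: 1+5=6, 1+8=9, 1+9=10
a = 7: 7+5=1, 7+8=4, 7+9=5
A + B = {1, 4, 5, 6, 8, 9, 10}, so |A + B| = 7.
Verify: 7 ≥ 5? Yes ✓.

CD lower bound = 5, actual |A + B| = 7.


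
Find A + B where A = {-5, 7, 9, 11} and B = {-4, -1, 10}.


A + B = {a + b : a ∈ A, b ∈ B}.
Enumerate all |A|·|B| = 4·3 = 12 pairs (a, b) and collect distinct sums.
a = -5: -5+-4=-9, -5+-1=-6, -5+10=5
a = 7: 7+-4=3, 7+-1=6, 7+10=17
a = 9: 9+-4=5, 9+-1=8, 9+10=19
a = 11: 11+-4=7, 11+-1=10, 11+10=21
Collecting distinct sums: A + B = {-9, -6, 3, 5, 6, 7, 8, 10, 17, 19, 21}
|A + B| = 11

A + B = {-9, -6, 3, 5, 6, 7, 8, 10, 17, 19, 21}


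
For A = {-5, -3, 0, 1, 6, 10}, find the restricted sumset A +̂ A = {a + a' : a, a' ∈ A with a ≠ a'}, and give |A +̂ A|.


Restricted sumset: A +̂ A = {a + a' : a ∈ A, a' ∈ A, a ≠ a'}.
Equivalently, take A + A and drop any sum 2a that is achievable ONLY as a + a for a ∈ A (i.e. sums representable only with equal summands).
Enumerate pairs (a, a') with a < a' (symmetric, so each unordered pair gives one sum; this covers all a ≠ a'):
  -5 + -3 = -8
  -5 + 0 = -5
  -5 + 1 = -4
  -5 + 6 = 1
  -5 + 10 = 5
  -3 + 0 = -3
  -3 + 1 = -2
  -3 + 6 = 3
  -3 + 10 = 7
  0 + 1 = 1
  0 + 6 = 6
  0 + 10 = 10
  1 + 6 = 7
  1 + 10 = 11
  6 + 10 = 16
Collected distinct sums: {-8, -5, -4, -3, -2, 1, 3, 5, 6, 7, 10, 11, 16}
|A +̂ A| = 13
(Reference bound: |A +̂ A| ≥ 2|A| - 3 for |A| ≥ 2, with |A| = 6 giving ≥ 9.)

|A +̂ A| = 13


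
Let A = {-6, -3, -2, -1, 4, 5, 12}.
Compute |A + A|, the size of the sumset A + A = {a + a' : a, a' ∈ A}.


A + A = {a + a' : a, a' ∈ A}; |A| = 7.
General bounds: 2|A| - 1 ≤ |A + A| ≤ |A|(|A|+1)/2, i.e. 13 ≤ |A + A| ≤ 28.
Lower bound 2|A|-1 is attained iff A is an arithmetic progression.
Enumerate sums a + a' for a ≤ a' (symmetric, so this suffices):
a = -6: -6+-6=-12, -6+-3=-9, -6+-2=-8, -6+-1=-7, -6+4=-2, -6+5=-1, -6+12=6
a = -3: -3+-3=-6, -3+-2=-5, -3+-1=-4, -3+4=1, -3+5=2, -3+12=9
a = -2: -2+-2=-4, -2+-1=-3, -2+4=2, -2+5=3, -2+12=10
a = -1: -1+-1=-2, -1+4=3, -1+5=4, -1+12=11
a = 4: 4+4=8, 4+5=9, 4+12=16
a = 5: 5+5=10, 5+12=17
a = 12: 12+12=24
Distinct sums: {-12, -9, -8, -7, -6, -5, -4, -3, -2, -1, 1, 2, 3, 4, 6, 8, 9, 10, 11, 16, 17, 24}
|A + A| = 22

|A + A| = 22


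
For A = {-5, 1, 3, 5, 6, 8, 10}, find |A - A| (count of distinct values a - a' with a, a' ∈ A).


A - A = {a - a' : a, a' ∈ A}; |A| = 7.
Bounds: 2|A|-1 ≤ |A - A| ≤ |A|² - |A| + 1, i.e. 13 ≤ |A - A| ≤ 43.
Note: 0 ∈ A - A always (from a - a). The set is symmetric: if d ∈ A - A then -d ∈ A - A.
Enumerate nonzero differences d = a - a' with a > a' (then include -d):
Positive differences: {1, 2, 3, 4, 5, 6, 7, 8, 9, 10, 11, 13, 15}
Full difference set: {0} ∪ (positive diffs) ∪ (negative diffs).
|A - A| = 1 + 2·13 = 27 (matches direct enumeration: 27).

|A - A| = 27


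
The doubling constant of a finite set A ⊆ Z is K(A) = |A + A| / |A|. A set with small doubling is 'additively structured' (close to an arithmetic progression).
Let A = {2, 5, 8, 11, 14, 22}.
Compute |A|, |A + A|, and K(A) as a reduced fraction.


|A| = 6.
Compute A + A by enumerating all 36 pairs.
A + A = {4, 7, 10, 13, 16, 19, 22, 24, 25, 27, 28, 30, 33, 36, 44}, so |A + A| = 15.
K = |A + A| / |A| = 15/6 = 5/2 ≈ 2.5000.
Reference: AP of size 6 gives K = 11/6 ≈ 1.8333; a fully generic set of size 6 gives K ≈ 3.5000.

|A| = 6, |A + A| = 15, K = 15/6 = 5/2.


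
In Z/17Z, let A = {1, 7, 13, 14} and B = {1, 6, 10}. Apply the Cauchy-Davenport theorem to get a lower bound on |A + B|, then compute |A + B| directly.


Cauchy-Davenport: |A + B| ≥ min(p, |A| + |B| - 1) for A, B nonempty in Z/pZ.
|A| = 4, |B| = 3, p = 17.
CD lower bound = min(17, 4 + 3 - 1) = min(17, 6) = 6.
Compute A + B mod 17 directly:
a = 1: 1+1=2, 1+6=7, 1+10=11
a = 7: 7+1=8, 7+6=13, 7+10=0
a = 13: 13+1=14, 13+6=2, 13+10=6
a = 14: 14+1=15, 14+6=3, 14+10=7
A + B = {0, 2, 3, 6, 7, 8, 11, 13, 14, 15}, so |A + B| = 10.
Verify: 10 ≥ 6? Yes ✓.

CD lower bound = 6, actual |A + B| = 10.


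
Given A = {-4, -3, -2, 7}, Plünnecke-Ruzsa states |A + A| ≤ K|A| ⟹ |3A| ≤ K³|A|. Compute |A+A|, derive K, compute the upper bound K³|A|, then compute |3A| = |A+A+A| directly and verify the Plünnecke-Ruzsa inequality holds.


|A| = 4.
Step 1: Compute A + A by enumerating all 16 pairs.
A + A = {-8, -7, -6, -5, -4, 3, 4, 5, 14}, so |A + A| = 9.
Step 2: Doubling constant K = |A + A|/|A| = 9/4 = 9/4 ≈ 2.2500.
Step 3: Plünnecke-Ruzsa gives |3A| ≤ K³·|A| = (2.2500)³ · 4 ≈ 45.5625.
Step 4: Compute 3A = A + A + A directly by enumerating all triples (a,b,c) ∈ A³; |3A| = 16.
Step 5: Check 16 ≤ 45.5625? Yes ✓.

K = 9/4, Plünnecke-Ruzsa bound K³|A| ≈ 45.5625, |3A| = 16, inequality holds.


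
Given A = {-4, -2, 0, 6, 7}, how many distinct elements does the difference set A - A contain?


A - A = {a - a' : a, a' ∈ A}; |A| = 5.
Bounds: 2|A|-1 ≤ |A - A| ≤ |A|² - |A| + 1, i.e. 9 ≤ |A - A| ≤ 21.
Note: 0 ∈ A - A always (from a - a). The set is symmetric: if d ∈ A - A then -d ∈ A - A.
Enumerate nonzero differences d = a - a' with a > a' (then include -d):
Positive differences: {1, 2, 4, 6, 7, 8, 9, 10, 11}
Full difference set: {0} ∪ (positive diffs) ∪ (negative diffs).
|A - A| = 1 + 2·9 = 19 (matches direct enumeration: 19).

|A - A| = 19


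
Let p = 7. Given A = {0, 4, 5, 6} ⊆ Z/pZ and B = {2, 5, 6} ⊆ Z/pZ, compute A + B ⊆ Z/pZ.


Work in Z/7Z: reduce every sum a + b modulo 7.
Enumerate all 12 pairs:
a = 0: 0+2=2, 0+5=5, 0+6=6
a = 4: 4+2=6, 4+5=2, 4+6=3
a = 5: 5+2=0, 5+5=3, 5+6=4
a = 6: 6+2=1, 6+5=4, 6+6=5
Distinct residues collected: {0, 1, 2, 3, 4, 5, 6}
|A + B| = 7 (out of 7 total residues).

A + B = {0, 1, 2, 3, 4, 5, 6}


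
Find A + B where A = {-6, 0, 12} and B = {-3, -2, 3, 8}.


A + B = {a + b : a ∈ A, b ∈ B}.
Enumerate all |A|·|B| = 3·4 = 12 pairs (a, b) and collect distinct sums.
a = -6: -6+-3=-9, -6+-2=-8, -6+3=-3, -6+8=2
a = 0: 0+-3=-3, 0+-2=-2, 0+3=3, 0+8=8
a = 12: 12+-3=9, 12+-2=10, 12+3=15, 12+8=20
Collecting distinct sums: A + B = {-9, -8, -3, -2, 2, 3, 8, 9, 10, 15, 20}
|A + B| = 11

A + B = {-9, -8, -3, -2, 2, 3, 8, 9, 10, 15, 20}


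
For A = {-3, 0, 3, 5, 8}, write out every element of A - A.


A - A = {a - a' : a, a' ∈ A}.
Compute a - a' for each ordered pair (a, a'):
a = -3: -3--3=0, -3-0=-3, -3-3=-6, -3-5=-8, -3-8=-11
a = 0: 0--3=3, 0-0=0, 0-3=-3, 0-5=-5, 0-8=-8
a = 3: 3--3=6, 3-0=3, 3-3=0, 3-5=-2, 3-8=-5
a = 5: 5--3=8, 5-0=5, 5-3=2, 5-5=0, 5-8=-3
a = 8: 8--3=11, 8-0=8, 8-3=5, 8-5=3, 8-8=0
Collecting distinct values (and noting 0 appears from a-a):
A - A = {-11, -8, -6, -5, -3, -2, 0, 2, 3, 5, 6, 8, 11}
|A - A| = 13

A - A = {-11, -8, -6, -5, -3, -2, 0, 2, 3, 5, 6, 8, 11}


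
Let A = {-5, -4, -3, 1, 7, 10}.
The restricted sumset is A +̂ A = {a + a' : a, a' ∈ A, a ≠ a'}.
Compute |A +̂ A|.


Restricted sumset: A +̂ A = {a + a' : a ∈ A, a' ∈ A, a ≠ a'}.
Equivalently, take A + A and drop any sum 2a that is achievable ONLY as a + a for a ∈ A (i.e. sums representable only with equal summands).
Enumerate pairs (a, a') with a < a' (symmetric, so each unordered pair gives one sum; this covers all a ≠ a'):
  -5 + -4 = -9
  -5 + -3 = -8
  -5 + 1 = -4
  -5 + 7 = 2
  -5 + 10 = 5
  -4 + -3 = -7
  -4 + 1 = -3
  -4 + 7 = 3
  -4 + 10 = 6
  -3 + 1 = -2
  -3 + 7 = 4
  -3 + 10 = 7
  1 + 7 = 8
  1 + 10 = 11
  7 + 10 = 17
Collected distinct sums: {-9, -8, -7, -4, -3, -2, 2, 3, 4, 5, 6, 7, 8, 11, 17}
|A +̂ A| = 15
(Reference bound: |A +̂ A| ≥ 2|A| - 3 for |A| ≥ 2, with |A| = 6 giving ≥ 9.)

|A +̂ A| = 15


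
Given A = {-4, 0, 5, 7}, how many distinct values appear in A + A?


A + A = {a + a' : a, a' ∈ A}; |A| = 4.
General bounds: 2|A| - 1 ≤ |A + A| ≤ |A|(|A|+1)/2, i.e. 7 ≤ |A + A| ≤ 10.
Lower bound 2|A|-1 is attained iff A is an arithmetic progression.
Enumerate sums a + a' for a ≤ a' (symmetric, so this suffices):
a = -4: -4+-4=-8, -4+0=-4, -4+5=1, -4+7=3
a = 0: 0+0=0, 0+5=5, 0+7=7
a = 5: 5+5=10, 5+7=12
a = 7: 7+7=14
Distinct sums: {-8, -4, 0, 1, 3, 5, 7, 10, 12, 14}
|A + A| = 10

|A + A| = 10


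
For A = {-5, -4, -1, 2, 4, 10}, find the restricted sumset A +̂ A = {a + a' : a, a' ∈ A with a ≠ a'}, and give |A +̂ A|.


Restricted sumset: A +̂ A = {a + a' : a ∈ A, a' ∈ A, a ≠ a'}.
Equivalently, take A + A and drop any sum 2a that is achievable ONLY as a + a for a ∈ A (i.e. sums representable only with equal summands).
Enumerate pairs (a, a') with a < a' (symmetric, so each unordered pair gives one sum; this covers all a ≠ a'):
  -5 + -4 = -9
  -5 + -1 = -6
  -5 + 2 = -3
  -5 + 4 = -1
  -5 + 10 = 5
  -4 + -1 = -5
  -4 + 2 = -2
  -4 + 4 = 0
  -4 + 10 = 6
  -1 + 2 = 1
  -1 + 4 = 3
  -1 + 10 = 9
  2 + 4 = 6
  2 + 10 = 12
  4 + 10 = 14
Collected distinct sums: {-9, -6, -5, -3, -2, -1, 0, 1, 3, 5, 6, 9, 12, 14}
|A +̂ A| = 14
(Reference bound: |A +̂ A| ≥ 2|A| - 3 for |A| ≥ 2, with |A| = 6 giving ≥ 9.)

|A +̂ A| = 14


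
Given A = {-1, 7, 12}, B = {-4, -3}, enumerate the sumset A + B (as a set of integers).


A + B = {a + b : a ∈ A, b ∈ B}.
Enumerate all |A|·|B| = 3·2 = 6 pairs (a, b) and collect distinct sums.
a = -1: -1+-4=-5, -1+-3=-4
a = 7: 7+-4=3, 7+-3=4
a = 12: 12+-4=8, 12+-3=9
Collecting distinct sums: A + B = {-5, -4, 3, 4, 8, 9}
|A + B| = 6

A + B = {-5, -4, 3, 4, 8, 9}


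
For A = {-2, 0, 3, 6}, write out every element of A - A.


A - A = {a - a' : a, a' ∈ A}.
Compute a - a' for each ordered pair (a, a'):
a = -2: -2--2=0, -2-0=-2, -2-3=-5, -2-6=-8
a = 0: 0--2=2, 0-0=0, 0-3=-3, 0-6=-6
a = 3: 3--2=5, 3-0=3, 3-3=0, 3-6=-3
a = 6: 6--2=8, 6-0=6, 6-3=3, 6-6=0
Collecting distinct values (and noting 0 appears from a-a):
A - A = {-8, -6, -5, -3, -2, 0, 2, 3, 5, 6, 8}
|A - A| = 11

A - A = {-8, -6, -5, -3, -2, 0, 2, 3, 5, 6, 8}


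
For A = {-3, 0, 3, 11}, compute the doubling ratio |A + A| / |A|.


|A| = 4.
Compute A + A by enumerating all 16 pairs.
A + A = {-6, -3, 0, 3, 6, 8, 11, 14, 22}, so |A + A| = 9.
K = |A + A| / |A| = 9/4 (already in lowest terms) ≈ 2.2500.
Reference: AP of size 4 gives K = 7/4 ≈ 1.7500; a fully generic set of size 4 gives K ≈ 2.5000.

|A| = 4, |A + A| = 9, K = 9/4.


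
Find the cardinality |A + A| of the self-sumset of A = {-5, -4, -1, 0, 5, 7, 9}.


A + A = {a + a' : a, a' ∈ A}; |A| = 7.
General bounds: 2|A| - 1 ≤ |A + A| ≤ |A|(|A|+1)/2, i.e. 13 ≤ |A + A| ≤ 28.
Lower bound 2|A|-1 is attained iff A is an arithmetic progression.
Enumerate sums a + a' for a ≤ a' (symmetric, so this suffices):
a = -5: -5+-5=-10, -5+-4=-9, -5+-1=-6, -5+0=-5, -5+5=0, -5+7=2, -5+9=4
a = -4: -4+-4=-8, -4+-1=-5, -4+0=-4, -4+5=1, -4+7=3, -4+9=5
a = -1: -1+-1=-2, -1+0=-1, -1+5=4, -1+7=6, -1+9=8
a = 0: 0+0=0, 0+5=5, 0+7=7, 0+9=9
a = 5: 5+5=10, 5+7=12, 5+9=14
a = 7: 7+7=14, 7+9=16
a = 9: 9+9=18
Distinct sums: {-10, -9, -8, -6, -5, -4, -2, -1, 0, 1, 2, 3, 4, 5, 6, 7, 8, 9, 10, 12, 14, 16, 18}
|A + A| = 23

|A + A| = 23


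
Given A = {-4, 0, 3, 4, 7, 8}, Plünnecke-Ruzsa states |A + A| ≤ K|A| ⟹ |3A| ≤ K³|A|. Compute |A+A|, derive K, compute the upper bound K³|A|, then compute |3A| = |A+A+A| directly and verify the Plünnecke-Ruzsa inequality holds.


|A| = 6.
Step 1: Compute A + A by enumerating all 36 pairs.
A + A = {-8, -4, -1, 0, 3, 4, 6, 7, 8, 10, 11, 12, 14, 15, 16}, so |A + A| = 15.
Step 2: Doubling constant K = |A + A|/|A| = 15/6 = 15/6 ≈ 2.5000.
Step 3: Plünnecke-Ruzsa gives |3A| ≤ K³·|A| = (2.5000)³ · 6 ≈ 93.7500.
Step 4: Compute 3A = A + A + A directly by enumerating all triples (a,b,c) ∈ A³; |3A| = 28.
Step 5: Check 28 ≤ 93.7500? Yes ✓.

K = 15/6, Plünnecke-Ruzsa bound K³|A| ≈ 93.7500, |3A| = 28, inequality holds.


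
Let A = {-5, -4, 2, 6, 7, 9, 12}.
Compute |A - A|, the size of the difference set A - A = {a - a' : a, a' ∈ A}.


A - A = {a - a' : a, a' ∈ A}; |A| = 7.
Bounds: 2|A|-1 ≤ |A - A| ≤ |A|² - |A| + 1, i.e. 13 ≤ |A - A| ≤ 43.
Note: 0 ∈ A - A always (from a - a). The set is symmetric: if d ∈ A - A then -d ∈ A - A.
Enumerate nonzero differences d = a - a' with a > a' (then include -d):
Positive differences: {1, 2, 3, 4, 5, 6, 7, 10, 11, 12, 13, 14, 16, 17}
Full difference set: {0} ∪ (positive diffs) ∪ (negative diffs).
|A - A| = 1 + 2·14 = 29 (matches direct enumeration: 29).

|A - A| = 29


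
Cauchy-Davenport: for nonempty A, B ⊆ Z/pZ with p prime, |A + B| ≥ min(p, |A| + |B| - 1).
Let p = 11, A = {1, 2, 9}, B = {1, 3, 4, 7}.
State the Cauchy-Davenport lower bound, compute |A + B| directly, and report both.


Cauchy-Davenport: |A + B| ≥ min(p, |A| + |B| - 1) for A, B nonempty in Z/pZ.
|A| = 3, |B| = 4, p = 11.
CD lower bound = min(11, 3 + 4 - 1) = min(11, 6) = 6.
Compute A + B mod 11 directly:
a = 1: 1+1=2, 1+3=4, 1+4=5, 1+7=8
a = 2: 2+1=3, 2+3=5, 2+4=6, 2+7=9
a = 9: 9+1=10, 9+3=1, 9+4=2, 9+7=5
A + B = {1, 2, 3, 4, 5, 6, 8, 9, 10}, so |A + B| = 9.
Verify: 9 ≥ 6? Yes ✓.

CD lower bound = 6, actual |A + B| = 9.


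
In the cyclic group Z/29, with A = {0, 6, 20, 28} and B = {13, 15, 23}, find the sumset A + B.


Work in Z/29Z: reduce every sum a + b modulo 29.
Enumerate all 12 pairs:
a = 0: 0+13=13, 0+15=15, 0+23=23
a = 6: 6+13=19, 6+15=21, 6+23=0
a = 20: 20+13=4, 20+15=6, 20+23=14
a = 28: 28+13=12, 28+15=14, 28+23=22
Distinct residues collected: {0, 4, 6, 12, 13, 14, 15, 19, 21, 22, 23}
|A + B| = 11 (out of 29 total residues).

A + B = {0, 4, 6, 12, 13, 14, 15, 19, 21, 22, 23}


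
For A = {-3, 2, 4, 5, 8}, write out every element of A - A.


A - A = {a - a' : a, a' ∈ A}.
Compute a - a' for each ordered pair (a, a'):
a = -3: -3--3=0, -3-2=-5, -3-4=-7, -3-5=-8, -3-8=-11
a = 2: 2--3=5, 2-2=0, 2-4=-2, 2-5=-3, 2-8=-6
a = 4: 4--3=7, 4-2=2, 4-4=0, 4-5=-1, 4-8=-4
a = 5: 5--3=8, 5-2=3, 5-4=1, 5-5=0, 5-8=-3
a = 8: 8--3=11, 8-2=6, 8-4=4, 8-5=3, 8-8=0
Collecting distinct values (and noting 0 appears from a-a):
A - A = {-11, -8, -7, -6, -5, -4, -3, -2, -1, 0, 1, 2, 3, 4, 5, 6, 7, 8, 11}
|A - A| = 19

A - A = {-11, -8, -7, -6, -5, -4, -3, -2, -1, 0, 1, 2, 3, 4, 5, 6, 7, 8, 11}


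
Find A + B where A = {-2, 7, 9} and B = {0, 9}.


A + B = {a + b : a ∈ A, b ∈ B}.
Enumerate all |A|·|B| = 3·2 = 6 pairs (a, b) and collect distinct sums.
a = -2: -2+0=-2, -2+9=7
a = 7: 7+0=7, 7+9=16
a = 9: 9+0=9, 9+9=18
Collecting distinct sums: A + B = {-2, 7, 9, 16, 18}
|A + B| = 5

A + B = {-2, 7, 9, 16, 18}


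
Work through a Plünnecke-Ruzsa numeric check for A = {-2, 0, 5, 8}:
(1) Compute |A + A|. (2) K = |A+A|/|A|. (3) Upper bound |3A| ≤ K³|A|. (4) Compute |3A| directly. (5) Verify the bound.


|A| = 4.
Step 1: Compute A + A by enumerating all 16 pairs.
A + A = {-4, -2, 0, 3, 5, 6, 8, 10, 13, 16}, so |A + A| = 10.
Step 2: Doubling constant K = |A + A|/|A| = 10/4 = 10/4 ≈ 2.5000.
Step 3: Plünnecke-Ruzsa gives |3A| ≤ K³·|A| = (2.5000)³ · 4 ≈ 62.5000.
Step 4: Compute 3A = A + A + A directly by enumerating all triples (a,b,c) ∈ A³; |3A| = 19.
Step 5: Check 19 ≤ 62.5000? Yes ✓.

K = 10/4, Plünnecke-Ruzsa bound K³|A| ≈ 62.5000, |3A| = 19, inequality holds.


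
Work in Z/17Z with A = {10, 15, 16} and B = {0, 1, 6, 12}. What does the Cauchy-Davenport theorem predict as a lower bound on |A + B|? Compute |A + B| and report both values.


Cauchy-Davenport: |A + B| ≥ min(p, |A| + |B| - 1) for A, B nonempty in Z/pZ.
|A| = 3, |B| = 4, p = 17.
CD lower bound = min(17, 3 + 4 - 1) = min(17, 6) = 6.
Compute A + B mod 17 directly:
a = 10: 10+0=10, 10+1=11, 10+6=16, 10+12=5
a = 15: 15+0=15, 15+1=16, 15+6=4, 15+12=10
a = 16: 16+0=16, 16+1=0, 16+6=5, 16+12=11
A + B = {0, 4, 5, 10, 11, 15, 16}, so |A + B| = 7.
Verify: 7 ≥ 6? Yes ✓.

CD lower bound = 6, actual |A + B| = 7.


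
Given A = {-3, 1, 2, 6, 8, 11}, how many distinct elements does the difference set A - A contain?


A - A = {a - a' : a, a' ∈ A}; |A| = 6.
Bounds: 2|A|-1 ≤ |A - A| ≤ |A|² - |A| + 1, i.e. 11 ≤ |A - A| ≤ 31.
Note: 0 ∈ A - A always (from a - a). The set is symmetric: if d ∈ A - A then -d ∈ A - A.
Enumerate nonzero differences d = a - a' with a > a' (then include -d):
Positive differences: {1, 2, 3, 4, 5, 6, 7, 9, 10, 11, 14}
Full difference set: {0} ∪ (positive diffs) ∪ (negative diffs).
|A - A| = 1 + 2·11 = 23 (matches direct enumeration: 23).

|A - A| = 23
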